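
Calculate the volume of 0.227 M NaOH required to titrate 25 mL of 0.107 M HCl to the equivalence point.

At equivalence: moles acid = moles base. moles HCl = 0.107 × 25/1000 = 0.002675 mol. V_base = moles / 0.227 × 1000 = 11.8 mL.

V_{base} = 11.8 mL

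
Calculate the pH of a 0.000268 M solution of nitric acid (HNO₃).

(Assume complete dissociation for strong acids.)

[H⁺] = 0.000268 M for strong acid. pH = -log[H⁺] = -log(0.000268)

pH = 3.57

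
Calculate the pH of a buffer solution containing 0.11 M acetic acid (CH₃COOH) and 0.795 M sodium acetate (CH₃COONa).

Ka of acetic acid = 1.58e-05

pKa = -log(1.58e-05) = 4.80. pH = pKa + log([A⁻]/[HA]) = 4.80 + log(0.795/0.11)

pH = 5.66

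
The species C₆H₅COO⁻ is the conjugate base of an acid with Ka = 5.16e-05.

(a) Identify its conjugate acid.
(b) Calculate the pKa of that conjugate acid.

(a) The conjugate acid is formed by adding one H⁺ to C₆H₅COO⁻, giving C₆H₅COOH. (b) pKa = -log(Ka) = -log(5.16e-05) = 4.29.

Conjugate acid: C₆H₅COOH; pK_a = 4.29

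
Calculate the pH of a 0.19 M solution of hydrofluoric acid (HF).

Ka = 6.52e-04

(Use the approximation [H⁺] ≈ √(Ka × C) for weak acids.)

[H⁺] = √(Ka × C) = √(6.52e-04 × 0.19) = 1.1130e-02. pH = -log(1.1130e-02)

pH = 1.95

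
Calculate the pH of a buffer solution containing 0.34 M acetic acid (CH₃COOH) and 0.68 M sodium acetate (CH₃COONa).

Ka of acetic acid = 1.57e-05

pKa = -log(1.57e-05) = 4.80. pH = pKa + log([A⁻]/[HA]) = 4.80 + log(0.68/0.34)

pH = 5.11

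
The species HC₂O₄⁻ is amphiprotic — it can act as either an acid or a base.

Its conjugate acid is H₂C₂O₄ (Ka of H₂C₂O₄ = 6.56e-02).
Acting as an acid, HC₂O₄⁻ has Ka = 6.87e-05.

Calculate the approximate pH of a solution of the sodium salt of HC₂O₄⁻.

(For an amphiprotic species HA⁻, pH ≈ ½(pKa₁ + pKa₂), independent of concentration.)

pKa₁ = -log(6.56e-02) = 1.18; pKa₂ = -log(6.87e-05) = 4.16. For an amphiprotic species, pH ≈ ½(pKa₁ + pKa₂) = ½(1.18 + 4.16) = 2.67.

pH = 2.67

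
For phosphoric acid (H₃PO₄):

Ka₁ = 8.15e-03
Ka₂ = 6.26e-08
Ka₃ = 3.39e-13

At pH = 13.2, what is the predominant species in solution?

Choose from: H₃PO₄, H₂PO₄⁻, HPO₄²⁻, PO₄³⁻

pKa₁ = 2.09, pKa₂ = 7.20, pKa₃ = 12.47. For a polyprotic acid the predominant species crosses at each pKa: below pKa_n the protonated form dominates, above it the deprotonated form does. At pH = 13.2, the predominant species is PO₄³⁻.

PO₄³⁻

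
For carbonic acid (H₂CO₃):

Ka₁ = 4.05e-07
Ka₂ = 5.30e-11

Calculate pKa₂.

pKa₂ = -log(Ka₂) = -log(5.30e-11) = 10.28.

pK_{a2} = 10.28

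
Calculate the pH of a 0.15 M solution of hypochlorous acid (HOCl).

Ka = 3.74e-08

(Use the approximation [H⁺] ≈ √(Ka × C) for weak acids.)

[H⁺] = √(Ka × C) = √(3.74e-08 × 0.15) = 7.4900e-05. pH = -log(7.4900e-05)

pH = 4.13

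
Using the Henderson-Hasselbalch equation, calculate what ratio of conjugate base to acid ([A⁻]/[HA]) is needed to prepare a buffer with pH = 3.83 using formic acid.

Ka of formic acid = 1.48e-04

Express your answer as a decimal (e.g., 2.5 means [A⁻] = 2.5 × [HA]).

pKa = -log(1.48e-04) = 3.8297. pH = pKa + log([A⁻]/[HA]), so log([A⁻]/[HA]) = pH − pKa = 3.83 − 3.8297 = 0.0003. [A⁻]/[HA] = 10^(0.0003) = 1.00

[A⁻]/[HA] = 1.00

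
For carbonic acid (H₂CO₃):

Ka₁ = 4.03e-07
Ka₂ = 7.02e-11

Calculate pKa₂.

pKa₂ = -log(Ka₂) = -log(7.02e-11) = 10.15.

pK_{a2} = 10.15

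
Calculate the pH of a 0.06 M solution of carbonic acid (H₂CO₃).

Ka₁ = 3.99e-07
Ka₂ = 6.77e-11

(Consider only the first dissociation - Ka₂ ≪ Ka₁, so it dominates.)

First dissociation dominates. From Ka₁ = [H⁺][HA⁻]/[H₂A], x² + Ka₁·x − Ka₁·C = 0 with C = 0.06 M and Ka₁ = 3.99e-07. Solving: [H⁺] = (−Ka₁ + √(Ka₁² + 4·Ka₁·C)) / 2 = 1.5453e-04 M. pH = -log(1.5453e-04) = 3.81.

pH = 3.81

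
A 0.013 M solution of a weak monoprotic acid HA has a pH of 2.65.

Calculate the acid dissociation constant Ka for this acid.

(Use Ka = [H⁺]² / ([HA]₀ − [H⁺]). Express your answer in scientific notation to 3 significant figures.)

[H⁺] = 10^(−pH) = 10^(−2.65) = 2.239e-03 M. For HA ⇌ H⁺ + A⁻, Ka = [H⁺][A⁻]/[HA] = [H⁺]² / ([HA]₀ − [H⁺]) = (2.239e-03)² / (0.013 − 2.239e-03) = 4.66e-04.

K_a = 4.66e-04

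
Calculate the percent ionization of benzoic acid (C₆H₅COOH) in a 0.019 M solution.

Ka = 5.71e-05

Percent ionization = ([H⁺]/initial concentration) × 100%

Using Ka equilibrium: x² + Ka×x - Ka×C = 0. Solving: [H⁺] = 1.0134e-03. Percent = (1.0134e-03/0.019) × 100

Percent ionization = 5.33%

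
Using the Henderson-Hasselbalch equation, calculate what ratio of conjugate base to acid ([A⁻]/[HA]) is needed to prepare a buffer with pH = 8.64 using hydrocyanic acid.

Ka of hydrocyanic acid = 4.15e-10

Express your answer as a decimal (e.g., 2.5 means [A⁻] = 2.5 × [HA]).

pKa = -log(4.15e-10) = 9.3820. pH = pKa + log([A⁻]/[HA]), so log([A⁻]/[HA]) = pH − pKa = 8.64 − 9.3820 = -0.7420. [A⁻]/[HA] = 10^(-0.7420) = 0.181

[A⁻]/[HA] = 0.181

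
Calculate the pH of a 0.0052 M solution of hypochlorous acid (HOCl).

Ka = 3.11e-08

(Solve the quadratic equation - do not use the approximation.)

x² + Ka×x - Ka×C = 0. Using quadratic formula: [H⁺] = 1.2701e-05

pH = 4.90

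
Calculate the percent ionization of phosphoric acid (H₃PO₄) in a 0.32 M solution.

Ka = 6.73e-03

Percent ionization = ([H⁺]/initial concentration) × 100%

Using Ka equilibrium: x² + Ka×x - Ka×C = 0. Solving: [H⁺] = 4.3164e-02. Percent = (4.3164e-02/0.32) × 100

Percent ionization = 13.5%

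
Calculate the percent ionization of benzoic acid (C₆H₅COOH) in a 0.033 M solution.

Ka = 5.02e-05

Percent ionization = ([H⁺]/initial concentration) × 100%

Using Ka equilibrium: x² + Ka×x - Ka×C = 0. Solving: [H⁺] = 1.2622e-03. Percent = (1.2622e-03/0.033) × 100

Percent ionization = 3.82%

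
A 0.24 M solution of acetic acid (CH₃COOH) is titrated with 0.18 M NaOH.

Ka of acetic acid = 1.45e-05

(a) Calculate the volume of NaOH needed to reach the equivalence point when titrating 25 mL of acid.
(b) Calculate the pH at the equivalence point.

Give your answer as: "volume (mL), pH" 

moles acid = 0.24 × 25/1000 = 0.006 mol; V_base = moles/0.18 × 1000 = 33.3 mL. At equivalence only the conjugate base is present: [A⁻] = 0.006/0.058 = 1.0286e-01 M. Kb = Kw/Ka = 6.90e-10; [OH⁻] = √(Kb × [A⁻]) = 8.4223e-06; pOH = 5.07; pH = 14 - pOH = 8.93.

V = 33.3 mL, pH = 8.93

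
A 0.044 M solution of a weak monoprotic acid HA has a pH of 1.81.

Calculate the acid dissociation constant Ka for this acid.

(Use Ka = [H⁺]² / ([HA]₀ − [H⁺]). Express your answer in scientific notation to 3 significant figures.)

[H⁺] = 10^(−pH) = 10^(−1.81) = 1.549e-02 M. For HA ⇌ H⁺ + A⁻, Ka = [H⁺][A⁻]/[HA] = [H⁺]² / ([HA]₀ − [H⁺]) = (1.549e-02)² / (0.044 − 1.549e-02) = 8.41e-03.

K_a = 8.41e-03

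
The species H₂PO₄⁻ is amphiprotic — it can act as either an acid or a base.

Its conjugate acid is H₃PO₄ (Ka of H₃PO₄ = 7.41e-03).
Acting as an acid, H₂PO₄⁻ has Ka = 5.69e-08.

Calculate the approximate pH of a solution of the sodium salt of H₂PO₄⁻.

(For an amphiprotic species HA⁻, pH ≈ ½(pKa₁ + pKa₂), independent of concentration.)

pKa₁ = -log(7.41e-03) = 2.13; pKa₂ = -log(5.69e-08) = 7.24. For an amphiprotic species, pH ≈ ½(pKa₁ + pKa₂) = ½(2.13 + 7.24) = 4.69.

pH = 4.69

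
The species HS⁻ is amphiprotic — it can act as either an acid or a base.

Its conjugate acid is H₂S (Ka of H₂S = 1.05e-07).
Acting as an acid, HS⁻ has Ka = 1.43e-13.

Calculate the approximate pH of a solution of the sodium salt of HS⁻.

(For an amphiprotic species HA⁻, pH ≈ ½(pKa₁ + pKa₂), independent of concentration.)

pKa₁ = -log(1.05e-07) = 6.98; pKa₂ = -log(1.43e-13) = 12.84. For an amphiprotic species, pH ≈ ½(pKa₁ + pKa₂) = ½(6.98 + 12.84) = 9.91.

pH = 9.91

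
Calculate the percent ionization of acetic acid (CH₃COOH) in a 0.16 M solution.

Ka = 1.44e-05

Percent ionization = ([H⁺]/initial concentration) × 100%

Using Ka equilibrium: x² + Ka×x - Ka×C = 0. Solving: [H⁺] = 1.5107e-03. Percent = (1.5107e-03/0.16) × 100

Percent ionization = 0.944%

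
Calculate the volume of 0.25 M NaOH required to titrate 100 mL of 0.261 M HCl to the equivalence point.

At equivalence: moles acid = moles base. moles HCl = 0.261 × 100/1000 = 0.0261 mol. V_base = moles / 0.25 × 1000 = 104.4 mL.

V_{base} = 104.4 mL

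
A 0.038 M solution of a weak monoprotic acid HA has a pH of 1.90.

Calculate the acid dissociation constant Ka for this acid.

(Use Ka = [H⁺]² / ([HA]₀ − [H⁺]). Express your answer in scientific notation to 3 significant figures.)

[H⁺] = 10^(−pH) = 10^(−1.90) = 1.259e-02 M. For HA ⇌ H⁺ + A⁻, Ka = [H⁺][A⁻]/[HA] = [H⁺]² / ([HA]₀ − [H⁺]) = (1.259e-02)² / (0.038 − 1.259e-02) = 6.24e-03.

K_a = 6.24e-03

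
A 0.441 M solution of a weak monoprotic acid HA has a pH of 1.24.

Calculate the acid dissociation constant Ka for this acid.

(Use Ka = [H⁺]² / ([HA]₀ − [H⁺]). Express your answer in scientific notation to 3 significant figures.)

[H⁺] = 10^(−pH) = 10^(−1.24) = 5.754e-02 M. For HA ⇌ H⁺ + A⁻, Ka = [H⁺][A⁻]/[HA] = [H⁺]² / ([HA]₀ − [H⁺]) = (5.754e-02)² / (0.441 − 5.754e-02) = 8.64e-03.

K_a = 8.64e-03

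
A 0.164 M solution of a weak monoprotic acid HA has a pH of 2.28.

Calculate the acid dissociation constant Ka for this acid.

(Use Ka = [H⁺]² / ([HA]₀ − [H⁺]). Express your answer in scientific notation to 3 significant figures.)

[H⁺] = 10^(−pH) = 10^(−2.28) = 5.248e-03 M. For HA ⇌ H⁺ + A⁻, Ka = [H⁺][A⁻]/[HA] = [H⁺]² / ([HA]₀ − [H⁺]) = (5.248e-03)² / (0.164 − 5.248e-03) = 1.73e-04.

K_a = 1.73e-04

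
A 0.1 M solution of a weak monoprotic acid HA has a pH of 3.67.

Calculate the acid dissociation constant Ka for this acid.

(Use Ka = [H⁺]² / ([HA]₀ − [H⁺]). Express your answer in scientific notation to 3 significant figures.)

[H⁺] = 10^(−pH) = 10^(−3.67) = 2.138e-04 M. For HA ⇌ H⁺ + A⁻, Ka = [H⁺][A⁻]/[HA] = [H⁺]² / ([HA]₀ − [H⁺]) = (2.138e-04)² / (0.1 − 2.138e-04) = 4.58e-07.

K_a = 4.58e-07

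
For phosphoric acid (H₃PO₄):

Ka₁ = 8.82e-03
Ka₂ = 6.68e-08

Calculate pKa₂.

pKa₂ = -log(Ka₂) = -log(6.68e-08) = 7.18.

pK_{a2} = 7.18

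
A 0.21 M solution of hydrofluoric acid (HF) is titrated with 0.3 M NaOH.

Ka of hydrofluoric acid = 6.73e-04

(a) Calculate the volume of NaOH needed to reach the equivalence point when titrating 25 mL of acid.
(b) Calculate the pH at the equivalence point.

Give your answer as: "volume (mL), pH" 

moles acid = 0.21 × 25/1000 = 0.00525 mol; V_base = moles/0.3 × 1000 = 17.5 mL. At equivalence only the conjugate base is present: [A⁻] = 0.00525/0.043 = 1.2353e-01 M. Kb = Kw/Ka = 1.49e-11; [OH⁻] = √(Kb × [A⁻]) = 1.3548e-06; pOH = 5.87; pH = 14 - pOH = 8.13.

V = 17.5 mL, pH = 8.13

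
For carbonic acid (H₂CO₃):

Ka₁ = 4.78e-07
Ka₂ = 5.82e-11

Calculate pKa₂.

pKa₂ = -log(Ka₂) = -log(5.82e-11) = 10.24.

pK_{a2} = 10.24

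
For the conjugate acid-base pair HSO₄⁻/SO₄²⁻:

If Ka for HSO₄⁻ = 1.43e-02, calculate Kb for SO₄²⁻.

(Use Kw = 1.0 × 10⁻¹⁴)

For a conjugate pair Ka × Kb = Kw, so Kb = Kw/Ka = 1.0 × 10⁻¹⁴ / 1.43e-02 = 6.99e-13.

K_b = 6.99e-13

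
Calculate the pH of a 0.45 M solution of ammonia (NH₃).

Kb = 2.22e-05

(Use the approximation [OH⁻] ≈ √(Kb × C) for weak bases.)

[OH⁻] = √(Kb × C) = √(2.22e-05 × 0.45) = 3.1607e-03. pOH = 2.50, pH = 14 - pOH

pH = 11.50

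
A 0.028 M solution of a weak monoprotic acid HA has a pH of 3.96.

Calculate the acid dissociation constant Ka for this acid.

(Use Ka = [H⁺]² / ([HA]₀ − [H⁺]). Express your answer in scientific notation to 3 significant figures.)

[H⁺] = 10^(−pH) = 10^(−3.96) = 1.096e-04 M. For HA ⇌ H⁺ + A⁻, Ka = [H⁺][A⁻]/[HA] = [H⁺]² / ([HA]₀ − [H⁺]) = (1.096e-04)² / (0.028 − 1.096e-04) = 4.31e-07.

K_a = 4.31e-07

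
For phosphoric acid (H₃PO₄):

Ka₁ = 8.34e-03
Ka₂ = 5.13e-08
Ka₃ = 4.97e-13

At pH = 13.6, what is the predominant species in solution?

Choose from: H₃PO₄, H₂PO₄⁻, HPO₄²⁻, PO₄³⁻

pKa₁ = 2.08, pKa₂ = 7.29, pKa₃ = 12.30. For a polyprotic acid the predominant species crosses at each pKa: below pKa_n the protonated form dominates, above it the deprotonated form does. At pH = 13.6, the predominant species is PO₄³⁻.

PO₄³⁻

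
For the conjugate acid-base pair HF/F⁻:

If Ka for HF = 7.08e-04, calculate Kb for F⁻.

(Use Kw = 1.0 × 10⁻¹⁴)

For a conjugate pair Ka × Kb = Kw, so Kb = Kw/Ka = 1.0 × 10⁻¹⁴ / 7.08e-04 = 1.41e-11.

K_b = 1.41e-11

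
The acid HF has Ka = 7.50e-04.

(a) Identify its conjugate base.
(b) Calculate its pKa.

(a) The conjugate base is formed by removing one H⁺ from HF, giving F⁻. (b) pKa = -log(Ka) = -log(7.50e-04) = 3.12.

Conjugate base: F⁻; pK_a = 3.12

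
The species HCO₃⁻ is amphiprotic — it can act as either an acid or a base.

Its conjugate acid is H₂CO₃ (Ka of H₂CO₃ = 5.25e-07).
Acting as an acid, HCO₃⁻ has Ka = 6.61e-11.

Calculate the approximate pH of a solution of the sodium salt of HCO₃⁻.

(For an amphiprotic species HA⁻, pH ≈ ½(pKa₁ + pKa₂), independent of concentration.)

pKa₁ = -log(5.25e-07) = 6.28; pKa₂ = -log(6.61e-11) = 10.18. For an amphiprotic species, pH ≈ ½(pKa₁ + pKa₂) = ½(6.28 + 10.18) = 8.23.

pH = 8.23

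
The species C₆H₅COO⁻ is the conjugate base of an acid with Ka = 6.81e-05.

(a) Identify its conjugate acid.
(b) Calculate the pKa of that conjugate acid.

(a) The conjugate acid is formed by adding one H⁺ to C₆H₅COO⁻, giving C₆H₅COOH. (b) pKa = -log(Ka) = -log(6.81e-05) = 4.17.

Conjugate acid: C₆H₅COOH; pK_a = 4.17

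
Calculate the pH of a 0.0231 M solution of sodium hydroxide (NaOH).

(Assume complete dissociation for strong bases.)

[OH⁻] = 0.0231 M for strong base. pOH = -log[OH⁻] = 1.64, pH = 14 - pOH

pH = 12.36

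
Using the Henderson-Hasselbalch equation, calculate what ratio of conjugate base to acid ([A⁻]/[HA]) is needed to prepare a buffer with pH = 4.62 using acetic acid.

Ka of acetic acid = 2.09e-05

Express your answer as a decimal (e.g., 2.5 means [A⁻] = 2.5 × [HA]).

pKa = -log(2.09e-05) = 4.6799. pH = pKa + log([A⁻]/[HA]), so log([A⁻]/[HA]) = pH − pKa = 4.62 − 4.6799 = -0.0599. [A⁻]/[HA] = 10^(-0.0599) = 0.871

[A⁻]/[HA] = 0.871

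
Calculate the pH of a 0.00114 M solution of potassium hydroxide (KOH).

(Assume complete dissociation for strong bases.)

[OH⁻] = 0.00114 M for strong base. pOH = -log[OH⁻] = 2.94, pH = 14 - pOH

pH = 11.06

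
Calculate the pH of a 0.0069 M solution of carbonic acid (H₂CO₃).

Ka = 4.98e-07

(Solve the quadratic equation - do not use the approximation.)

x² + Ka×x - Ka×C = 0. Using quadratic formula: [H⁺] = 5.8371e-05

pH = 4.23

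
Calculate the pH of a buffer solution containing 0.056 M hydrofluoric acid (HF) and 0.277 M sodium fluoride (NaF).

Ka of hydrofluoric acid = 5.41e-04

pKa = -log(5.41e-04) = 3.27. pH = pKa + log([A⁻]/[HA]) = 3.27 + log(0.277/0.056)

pH = 3.96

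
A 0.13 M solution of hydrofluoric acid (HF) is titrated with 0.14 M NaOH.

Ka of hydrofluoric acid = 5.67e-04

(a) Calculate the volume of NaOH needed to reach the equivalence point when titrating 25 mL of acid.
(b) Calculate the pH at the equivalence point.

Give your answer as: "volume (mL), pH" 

moles acid = 0.13 × 25/1000 = 0.00325 mol; V_base = moles/0.14 × 1000 = 23.2 mL. At equivalence only the conjugate base is present: [A⁻] = 0.00325/0.048 = 6.7407e-02 M. Kb = Kw/Ka = 1.76e-11; [OH⁻] = √(Kb × [A⁻]) = 1.0903e-06; pOH = 5.96; pH = 14 - pOH = 8.04.

V = 23.2 mL, pH = 8.04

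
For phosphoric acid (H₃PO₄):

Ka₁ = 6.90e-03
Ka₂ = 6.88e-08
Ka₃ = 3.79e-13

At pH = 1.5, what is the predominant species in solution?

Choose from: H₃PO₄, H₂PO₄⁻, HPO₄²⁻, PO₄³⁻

pKa₁ = 2.16, pKa₂ = 7.16, pKa₃ = 12.42. For a polyprotic acid the predominant species crosses at each pKa: below pKa_n the protonated form dominates, above it the deprotonated form does. At pH = 1.5, the predominant species is H₃PO₄.

H₃PO₄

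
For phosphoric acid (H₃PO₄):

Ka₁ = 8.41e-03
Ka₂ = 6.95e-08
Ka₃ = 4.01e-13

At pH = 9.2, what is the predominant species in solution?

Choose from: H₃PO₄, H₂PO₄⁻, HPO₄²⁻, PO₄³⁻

pKa₁ = 2.08, pKa₂ = 7.16, pKa₃ = 12.40. For a polyprotic acid the predominant species crosses at each pKa: below pKa_n the protonated form dominates, above it the deprotonated form does. At pH = 9.2, the predominant species is HPO₄²⁻.

HPO₄²⁻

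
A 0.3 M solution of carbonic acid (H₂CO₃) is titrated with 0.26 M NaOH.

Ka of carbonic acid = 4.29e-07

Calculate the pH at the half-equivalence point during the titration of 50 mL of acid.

At half-equivalence [HA] = [A⁻], so Henderson-Hasselbalch gives pH = pKa = -log(4.29e-07) = 6.37.

pH = pKa = 6.37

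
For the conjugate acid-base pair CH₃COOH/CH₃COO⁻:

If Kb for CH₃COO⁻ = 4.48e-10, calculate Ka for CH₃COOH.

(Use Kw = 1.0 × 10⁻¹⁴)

For a conjugate pair Ka × Kb = Kw, so Ka = Kw/Kb = 1.0 × 10⁻¹⁴ / 4.48e-10 = 2.23e-05.

K_a = 2.23e-05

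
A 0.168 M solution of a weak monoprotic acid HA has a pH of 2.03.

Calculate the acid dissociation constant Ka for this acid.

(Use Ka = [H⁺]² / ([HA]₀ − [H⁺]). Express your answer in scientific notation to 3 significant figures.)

[H⁺] = 10^(−pH) = 10^(−2.03) = 9.333e-03 M. For HA ⇌ H⁺ + A⁻, Ka = [H⁺][A⁻]/[HA] = [H⁺]² / ([HA]₀ − [H⁺]) = (9.333e-03)² / (0.168 − 9.333e-03) = 5.49e-04.

K_a = 5.49e-04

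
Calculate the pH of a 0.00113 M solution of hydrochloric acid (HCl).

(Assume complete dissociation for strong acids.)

[H⁺] = 0.00113 M for strong acid. pH = -log[H⁺] = -log(0.00113)

pH = 2.95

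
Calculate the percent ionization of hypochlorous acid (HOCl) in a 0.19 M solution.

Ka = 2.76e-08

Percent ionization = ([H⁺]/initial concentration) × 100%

Using Ka equilibrium: x² + Ka×x - Ka×C = 0. Solving: [H⁺] = 7.2402e-05. Percent = (7.2402e-05/0.19) × 100

Percent ionization = 0.0381%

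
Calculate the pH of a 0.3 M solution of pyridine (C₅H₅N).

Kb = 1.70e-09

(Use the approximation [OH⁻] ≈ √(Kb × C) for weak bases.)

[OH⁻] = √(Kb × C) = √(1.70e-09 × 0.3) = 2.2583e-05. pOH = 4.65, pH = 14 - pOH

pH = 9.35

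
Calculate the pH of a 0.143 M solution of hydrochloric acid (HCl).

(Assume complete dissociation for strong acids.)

[H⁺] = 0.143 M for strong acid. pH = -log[H⁺] = -log(0.143)

pH = 0.84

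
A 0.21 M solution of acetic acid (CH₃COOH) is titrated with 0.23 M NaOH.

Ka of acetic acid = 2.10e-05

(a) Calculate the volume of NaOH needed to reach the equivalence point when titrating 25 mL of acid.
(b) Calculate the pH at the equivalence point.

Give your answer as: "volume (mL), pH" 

moles acid = 0.21 × 25/1000 = 0.00525 mol; V_base = moles/0.23 × 1000 = 22.8 mL. At equivalence only the conjugate base is present: [A⁻] = 0.00525/0.048 = 1.0977e-01 M. Kb = Kw/Ka = 4.76e-10; [OH⁻] = √(Kb × [A⁻]) = 7.2300e-06; pOH = 5.14; pH = 14 - pOH = 8.86.

V = 22.8 mL, pH = 8.86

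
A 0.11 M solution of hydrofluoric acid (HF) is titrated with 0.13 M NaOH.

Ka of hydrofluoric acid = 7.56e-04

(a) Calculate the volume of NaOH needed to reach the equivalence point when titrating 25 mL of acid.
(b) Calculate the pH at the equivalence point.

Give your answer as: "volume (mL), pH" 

moles acid = 0.11 × 25/1000 = 0.00275 mol; V_base = moles/0.13 × 1000 = 21.2 mL. At equivalence only the conjugate base is present: [A⁻] = 0.00275/0.046 = 5.9583e-02 M. Kb = Kw/Ka = 1.32e-11; [OH⁻] = √(Kb × [A⁻]) = 8.8777e-07; pOH = 6.05; pH = 14 - pOH = 7.95.

V = 21.2 mL, pH = 7.95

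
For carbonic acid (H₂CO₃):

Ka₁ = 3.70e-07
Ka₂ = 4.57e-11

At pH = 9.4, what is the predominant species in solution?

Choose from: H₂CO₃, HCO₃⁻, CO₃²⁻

pKa₁ = 6.43, pKa₂ = 10.34. For a polyprotic acid the predominant species crosses at each pKa: below pKa_n the protonated form dominates, above it the deprotonated form does. At pH = 9.4, the predominant species is HCO₃⁻.

HCO₃⁻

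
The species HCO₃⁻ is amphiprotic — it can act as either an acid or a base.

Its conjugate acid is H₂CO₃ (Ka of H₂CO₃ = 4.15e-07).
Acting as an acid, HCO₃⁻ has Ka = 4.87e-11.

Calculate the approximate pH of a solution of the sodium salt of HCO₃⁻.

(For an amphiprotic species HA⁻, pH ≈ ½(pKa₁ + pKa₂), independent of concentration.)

pKa₁ = -log(4.15e-07) = 6.38; pKa₂ = -log(4.87e-11) = 10.31. For an amphiprotic species, pH ≈ ½(pKa₁ + pKa₂) = ½(6.38 + 10.31) = 8.35.

pH = 8.35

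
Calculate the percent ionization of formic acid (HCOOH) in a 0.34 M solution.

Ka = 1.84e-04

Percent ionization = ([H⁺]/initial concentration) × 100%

Using Ka equilibrium: x² + Ka×x - Ka×C = 0. Solving: [H⁺] = 7.8180e-03. Percent = (7.8180e-03/0.34) × 100

Percent ionization = 2.3%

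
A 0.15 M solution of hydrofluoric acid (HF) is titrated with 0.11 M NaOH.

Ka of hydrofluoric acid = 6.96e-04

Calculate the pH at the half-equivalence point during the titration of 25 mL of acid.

At half-equivalence [HA] = [A⁻], so Henderson-Hasselbalch gives pH = pKa = -log(6.96e-04) = 3.16.

pH = pKa = 3.16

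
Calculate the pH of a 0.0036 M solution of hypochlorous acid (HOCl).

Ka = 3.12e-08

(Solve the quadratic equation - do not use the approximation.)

x² + Ka×x - Ka×C = 0. Using quadratic formula: [H⁺] = 1.0583e-05

pH = 4.98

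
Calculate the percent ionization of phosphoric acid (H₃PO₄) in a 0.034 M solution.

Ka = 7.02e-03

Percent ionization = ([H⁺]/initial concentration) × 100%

Using Ka equilibrium: x² + Ka×x - Ka×C = 0. Solving: [H⁺] = 1.2333e-02. Percent = (1.2333e-02/0.034) × 100

Percent ionization = 36.3%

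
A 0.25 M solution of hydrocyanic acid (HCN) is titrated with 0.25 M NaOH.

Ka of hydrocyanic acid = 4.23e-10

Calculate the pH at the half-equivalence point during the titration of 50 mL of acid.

At half-equivalence [HA] = [A⁻], so Henderson-Hasselbalch gives pH = pKa = -log(4.23e-10) = 9.37.

pH = pKa = 9.37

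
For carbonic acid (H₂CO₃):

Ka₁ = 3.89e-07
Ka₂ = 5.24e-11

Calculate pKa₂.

pKa₂ = -log(Ka₂) = -log(5.24e-11) = 10.28.

pK_{a2} = 10.28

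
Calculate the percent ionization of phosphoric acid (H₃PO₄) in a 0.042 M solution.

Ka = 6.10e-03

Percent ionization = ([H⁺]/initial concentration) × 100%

Using Ka equilibrium: x² + Ka×x - Ka×C = 0. Solving: [H⁺] = 1.3244e-02. Percent = (1.3244e-02/0.042) × 100

Percent ionization = 31.5%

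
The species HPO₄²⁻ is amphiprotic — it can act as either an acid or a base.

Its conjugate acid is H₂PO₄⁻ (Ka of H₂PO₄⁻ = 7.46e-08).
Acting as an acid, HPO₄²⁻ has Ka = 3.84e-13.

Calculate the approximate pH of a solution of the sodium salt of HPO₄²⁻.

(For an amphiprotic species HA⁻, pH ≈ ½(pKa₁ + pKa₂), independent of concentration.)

pKa₁ = -log(7.46e-08) = 7.13; pKa₂ = -log(3.84e-13) = 12.42. For an amphiprotic species, pH ≈ ½(pKa₁ + pKa₂) = ½(7.13 + 12.42) = 9.77.

pH = 9.77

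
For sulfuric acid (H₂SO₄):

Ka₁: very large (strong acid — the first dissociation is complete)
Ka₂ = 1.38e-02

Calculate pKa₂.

pKa₂ = -log(Ka₂) = -log(1.38e-02) = 1.86.

pK_{a2} = 1.86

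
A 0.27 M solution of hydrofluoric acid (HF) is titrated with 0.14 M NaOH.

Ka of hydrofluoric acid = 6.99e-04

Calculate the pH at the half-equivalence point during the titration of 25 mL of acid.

At half-equivalence [HA] = [A⁻], so Henderson-Hasselbalch gives pH = pKa = -log(6.99e-04) = 3.16.

pH = pKa = 3.16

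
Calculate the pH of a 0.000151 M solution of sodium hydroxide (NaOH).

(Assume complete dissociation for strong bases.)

[OH⁻] = 0.000151 M for strong base. pOH = -log[OH⁻] = 3.82, pH = 14 - pOH

pH = 10.18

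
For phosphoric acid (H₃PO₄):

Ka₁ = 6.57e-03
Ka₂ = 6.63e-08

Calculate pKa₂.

pKa₂ = -log(Ka₂) = -log(6.63e-08) = 7.18.

pK_{a2} = 7.18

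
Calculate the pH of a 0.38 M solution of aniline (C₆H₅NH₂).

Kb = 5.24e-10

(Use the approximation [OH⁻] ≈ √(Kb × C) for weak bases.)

[OH⁻] = √(Kb × C) = √(5.24e-10 × 0.38) = 1.4111e-05. pOH = 4.85, pH = 14 - pOH

pH = 9.15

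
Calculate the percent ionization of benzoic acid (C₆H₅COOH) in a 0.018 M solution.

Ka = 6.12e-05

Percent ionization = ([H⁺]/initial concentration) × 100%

Using Ka equilibrium: x² + Ka×x - Ka×C = 0. Solving: [H⁺] = 1.0194e-03. Percent = (1.0194e-03/0.018) × 100

Percent ionization = 5.66%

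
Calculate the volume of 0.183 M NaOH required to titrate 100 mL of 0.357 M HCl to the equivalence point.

At equivalence: moles acid = moles base. moles HCl = 0.357 × 100/1000 = 0.0357 mol. V_base = moles / 0.183 × 1000 = 195.1 mL.

V_{base} = 195.1 mL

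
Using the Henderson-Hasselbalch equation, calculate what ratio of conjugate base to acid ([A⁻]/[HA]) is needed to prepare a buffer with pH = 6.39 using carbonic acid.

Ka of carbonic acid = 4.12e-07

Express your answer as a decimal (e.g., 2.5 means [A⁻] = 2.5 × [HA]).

pKa = -log(4.12e-07) = 6.3851. pH = pKa + log([A⁻]/[HA]), so log([A⁻]/[HA]) = pH − pKa = 6.39 − 6.3851 = 0.0049. [A⁻]/[HA] = 10^(0.0049) = 1.01

[A⁻]/[HA] = 1.01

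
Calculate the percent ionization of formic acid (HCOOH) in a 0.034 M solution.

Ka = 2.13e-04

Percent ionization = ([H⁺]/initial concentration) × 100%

Using Ka equilibrium: x² + Ka×x - Ka×C = 0. Solving: [H⁺] = 2.5867e-03. Percent = (2.5867e-03/0.034) × 100

Percent ionization = 7.61%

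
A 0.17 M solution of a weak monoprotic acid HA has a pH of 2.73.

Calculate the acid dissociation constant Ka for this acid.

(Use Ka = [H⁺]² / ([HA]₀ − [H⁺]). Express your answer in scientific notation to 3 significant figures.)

[H⁺] = 10^(−pH) = 10^(−2.73) = 1.862e-03 M. For HA ⇌ H⁺ + A⁻, Ka = [H⁺][A⁻]/[HA] = [H⁺]² / ([HA]₀ − [H⁺]) = (1.862e-03)² / (0.17 − 1.862e-03) = 2.06e-05.

K_a = 2.06e-05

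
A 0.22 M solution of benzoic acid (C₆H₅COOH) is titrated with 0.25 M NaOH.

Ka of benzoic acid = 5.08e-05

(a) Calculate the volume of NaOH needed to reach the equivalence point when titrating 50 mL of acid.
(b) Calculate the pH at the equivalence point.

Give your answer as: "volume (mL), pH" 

moles acid = 0.22 × 50/1000 = 0.011 mol; V_base = moles/0.25 × 1000 = 44.0 mL. At equivalence only the conjugate base is present: [A⁻] = 0.011/0.094 = 1.1702e-01 M. Kb = Kw/Ka = 1.97e-10; [OH⁻] = √(Kb × [A⁻]) = 4.7996e-06; pOH = 5.32; pH = 14 - pOH = 8.68.

V = 44.0 mL, pH = 8.68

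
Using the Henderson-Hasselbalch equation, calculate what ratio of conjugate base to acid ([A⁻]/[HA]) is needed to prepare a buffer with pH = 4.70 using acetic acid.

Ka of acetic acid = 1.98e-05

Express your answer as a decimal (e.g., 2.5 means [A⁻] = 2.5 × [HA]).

pKa = -log(1.98e-05) = 4.7033. pH = pKa + log([A⁻]/[HA]), so log([A⁻]/[HA]) = pH − pKa = 4.70 − 4.7033 = -0.0033. [A⁻]/[HA] = 10^(-0.0033) = 0.992

[A⁻]/[HA] = 0.992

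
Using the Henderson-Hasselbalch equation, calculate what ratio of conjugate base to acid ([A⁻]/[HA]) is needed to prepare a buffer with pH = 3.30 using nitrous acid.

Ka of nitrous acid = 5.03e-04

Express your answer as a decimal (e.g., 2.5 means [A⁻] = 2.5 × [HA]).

pKa = -log(5.03e-04) = 3.2984. pH = pKa + log([A⁻]/[HA]), so log([A⁻]/[HA]) = pH − pKa = 3.30 − 3.2984 = 0.0016. [A⁻]/[HA] = 10^(0.0016) = 1.00

[A⁻]/[HA] = 1.00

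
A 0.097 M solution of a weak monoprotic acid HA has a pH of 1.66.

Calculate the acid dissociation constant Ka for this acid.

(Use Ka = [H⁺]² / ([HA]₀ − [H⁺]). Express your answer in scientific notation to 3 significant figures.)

[H⁺] = 10^(−pH) = 10^(−1.66) = 2.188e-02 M. For HA ⇌ H⁺ + A⁻, Ka = [H⁺][A⁻]/[HA] = [H⁺]² / ([HA]₀ − [H⁺]) = (2.188e-02)² / (0.097 − 2.188e-02) = 6.37e-03.

K_a = 6.37e-03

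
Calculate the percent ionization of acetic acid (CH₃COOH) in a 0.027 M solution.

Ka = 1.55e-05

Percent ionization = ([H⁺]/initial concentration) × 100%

Using Ka equilibrium: x² + Ka×x - Ka×C = 0. Solving: [H⁺] = 6.3921e-04. Percent = (6.3921e-04/0.027) × 100

Percent ionization = 2.37%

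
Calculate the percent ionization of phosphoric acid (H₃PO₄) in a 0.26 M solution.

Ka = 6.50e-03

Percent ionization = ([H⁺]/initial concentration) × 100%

Using Ka equilibrium: x² + Ka×x - Ka×C = 0. Solving: [H⁺] = 3.7988e-02. Percent = (3.7988e-02/0.26) × 100

Percent ionization = 14.6%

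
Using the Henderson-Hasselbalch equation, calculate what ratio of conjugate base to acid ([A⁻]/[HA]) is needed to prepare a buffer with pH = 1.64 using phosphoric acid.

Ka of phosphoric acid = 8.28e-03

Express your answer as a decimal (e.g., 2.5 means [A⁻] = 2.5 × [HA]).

pKa = -log(8.28e-03) = 2.0820. pH = pKa + log([A⁻]/[HA]), so log([A⁻]/[HA]) = pH − pKa = 1.64 − 2.0820 = -0.4420. [A⁻]/[HA] = 10^(-0.4420) = 0.361

[A⁻]/[HA] = 0.361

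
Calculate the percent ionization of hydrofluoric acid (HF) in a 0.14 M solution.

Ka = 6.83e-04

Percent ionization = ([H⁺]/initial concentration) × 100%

Using Ka equilibrium: x² + Ka×x - Ka×C = 0. Solving: [H⁺] = 9.4430e-03. Percent = (9.4430e-03/0.14) × 100

Percent ionization = 6.75%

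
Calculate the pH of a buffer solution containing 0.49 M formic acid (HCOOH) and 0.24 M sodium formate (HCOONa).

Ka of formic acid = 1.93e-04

pKa = -log(1.93e-04) = 3.71. pH = pKa + log([A⁻]/[HA]) = 3.71 + log(0.24/0.49)

pH = 3.40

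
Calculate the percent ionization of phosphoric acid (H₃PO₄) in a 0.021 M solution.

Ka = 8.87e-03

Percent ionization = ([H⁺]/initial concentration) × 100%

Using Ka equilibrium: x² + Ka×x - Ka×C = 0. Solving: [H⁺] = 9.9156e-03. Percent = (9.9156e-03/0.021) × 100

Percent ionization = 47.2%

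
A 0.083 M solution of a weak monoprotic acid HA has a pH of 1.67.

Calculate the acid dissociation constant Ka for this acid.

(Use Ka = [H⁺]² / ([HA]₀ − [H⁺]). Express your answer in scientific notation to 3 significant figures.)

[H⁺] = 10^(−pH) = 10^(−1.67) = 2.138e-02 M. For HA ⇌ H⁺ + A⁻, Ka = [H⁺][A⁻]/[HA] = [H⁺]² / ([HA]₀ − [H⁺]) = (2.138e-02)² / (0.083 − 2.138e-02) = 7.42e-03.

K_a = 7.42e-03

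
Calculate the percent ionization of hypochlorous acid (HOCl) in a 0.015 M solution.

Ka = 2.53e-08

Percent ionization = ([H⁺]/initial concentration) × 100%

Using Ka equilibrium: x² + Ka×x - Ka×C = 0. Solving: [H⁺] = 1.9468e-05. Percent = (1.9468e-05/0.015) × 100

Percent ionization = 0.13%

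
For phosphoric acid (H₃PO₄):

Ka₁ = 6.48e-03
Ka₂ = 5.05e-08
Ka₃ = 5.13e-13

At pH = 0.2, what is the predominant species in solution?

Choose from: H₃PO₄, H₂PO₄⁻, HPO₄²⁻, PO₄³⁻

pKa₁ = 2.19, pKa₂ = 7.30, pKa₃ = 12.29. For a polyprotic acid the predominant species crosses at each pKa: below pKa_n the protonated form dominates, above it the deprotonated form does. At pH = 0.2, the predominant species is H₃PO₄.

H₃PO₄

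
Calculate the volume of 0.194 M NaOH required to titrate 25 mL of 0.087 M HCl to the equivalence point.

At equivalence: moles acid = moles base. moles HCl = 0.087 × 25/1000 = 0.002175 mol. V_base = moles / 0.194 × 1000 = 11.2 mL.

V_{base} = 11.2 mL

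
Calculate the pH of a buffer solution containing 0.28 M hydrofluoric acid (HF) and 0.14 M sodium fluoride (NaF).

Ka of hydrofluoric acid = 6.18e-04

pKa = -log(6.18e-04) = 3.21. pH = pKa + log([A⁻]/[HA]) = 3.21 + log(0.14/0.28)

pH = 2.91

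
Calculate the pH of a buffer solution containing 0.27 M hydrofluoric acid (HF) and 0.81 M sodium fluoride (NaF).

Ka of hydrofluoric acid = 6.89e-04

pKa = -log(6.89e-04) = 3.16. pH = pKa + log([A⁻]/[HA]) = 3.16 + log(0.81/0.27)

pH = 3.64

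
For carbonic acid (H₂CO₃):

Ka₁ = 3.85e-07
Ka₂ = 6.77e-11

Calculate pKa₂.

pKa₂ = -log(Ka₂) = -log(6.77e-11) = 10.17.

pK_{a2} = 10.17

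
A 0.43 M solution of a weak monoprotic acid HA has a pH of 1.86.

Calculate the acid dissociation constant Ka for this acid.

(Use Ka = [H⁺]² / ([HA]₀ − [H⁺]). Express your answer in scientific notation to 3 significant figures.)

[H⁺] = 10^(−pH) = 10^(−1.86) = 1.380e-02 M. For HA ⇌ H⁺ + A⁻, Ka = [H⁺][A⁻]/[HA] = [H⁺]² / ([HA]₀ − [H⁺]) = (1.380e-02)² / (0.43 − 1.380e-02) = 4.58e-04.

K_a = 4.58e-04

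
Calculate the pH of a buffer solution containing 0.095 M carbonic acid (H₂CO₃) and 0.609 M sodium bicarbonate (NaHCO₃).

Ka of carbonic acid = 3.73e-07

pKa = -log(3.73e-07) = 6.43. pH = pKa + log([A⁻]/[HA]) = 6.43 + log(0.609/0.095)

pH = 7.24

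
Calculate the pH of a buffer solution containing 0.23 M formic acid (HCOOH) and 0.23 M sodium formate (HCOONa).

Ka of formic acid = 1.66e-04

pKa = -log(1.66e-04) = 3.78. pH = pKa + log([A⁻]/[HA]) = 3.78 + log(0.23/0.23)

pH = 3.78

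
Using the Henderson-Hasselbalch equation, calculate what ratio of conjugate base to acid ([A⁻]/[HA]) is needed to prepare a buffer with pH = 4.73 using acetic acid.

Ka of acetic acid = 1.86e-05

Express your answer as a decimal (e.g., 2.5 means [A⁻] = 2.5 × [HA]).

pKa = -log(1.86e-05) = 4.7305. pH = pKa + log([A⁻]/[HA]), so log([A⁻]/[HA]) = pH − pKa = 4.73 − 4.7305 = -0.0005. [A⁻]/[HA] = 10^(-0.0005) = 0.999

[A⁻]/[HA] = 0.999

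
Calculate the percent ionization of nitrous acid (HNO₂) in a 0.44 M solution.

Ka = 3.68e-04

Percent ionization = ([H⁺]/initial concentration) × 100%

Using Ka equilibrium: x² + Ka×x - Ka×C = 0. Solving: [H⁺] = 1.2542e-02. Percent = (1.2542e-02/0.44) × 100

Percent ionization = 2.85%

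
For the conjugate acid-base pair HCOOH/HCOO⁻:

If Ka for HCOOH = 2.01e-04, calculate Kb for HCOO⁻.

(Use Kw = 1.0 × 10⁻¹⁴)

For a conjugate pair Ka × Kb = Kw, so Kb = Kw/Ka = 1.0 × 10⁻¹⁴ / 2.01e-04 = 4.98e-11.

K_b = 4.98e-11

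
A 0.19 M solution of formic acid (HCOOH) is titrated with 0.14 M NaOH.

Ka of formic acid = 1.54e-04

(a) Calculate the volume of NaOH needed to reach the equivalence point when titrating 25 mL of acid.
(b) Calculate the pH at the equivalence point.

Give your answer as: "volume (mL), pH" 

moles acid = 0.19 × 25/1000 = 0.00475 mol; V_base = moles/0.14 × 1000 = 33.9 mL. At equivalence only the conjugate base is present: [A⁻] = 0.00475/0.059 = 8.0606e-02 M. Kb = Kw/Ka = 6.49e-11; [OH⁻] = √(Kb × [A⁻]) = 2.2878e-06; pOH = 5.64; pH = 14 - pOH = 8.36.

V = 33.9 mL, pH = 8.36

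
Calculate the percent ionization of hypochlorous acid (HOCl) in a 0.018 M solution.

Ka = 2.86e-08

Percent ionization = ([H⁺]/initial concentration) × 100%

Using Ka equilibrium: x² + Ka×x - Ka×C = 0. Solving: [H⁺] = 2.2675e-05. Percent = (2.2675e-05/0.018) × 100

Percent ionization = 0.126%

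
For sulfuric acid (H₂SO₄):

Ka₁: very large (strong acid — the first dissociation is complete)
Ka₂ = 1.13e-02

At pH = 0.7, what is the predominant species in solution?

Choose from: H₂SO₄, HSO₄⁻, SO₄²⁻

The first dissociation is complete, so H₂SO₄ itself is never the predominant species in water; pKa₂ = -log(1.13e-02) = 1.95. For a polyprotic acid the predominant species crosses at each pKa: below pKa_n the protonated form dominates, above it the deprotonated form does. At pH = 0.7, the predominant species is HSO₄⁻.

HSO₄⁻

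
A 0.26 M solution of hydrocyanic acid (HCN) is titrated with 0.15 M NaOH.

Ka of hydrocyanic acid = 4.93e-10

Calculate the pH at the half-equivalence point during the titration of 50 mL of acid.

At half-equivalence [HA] = [A⁻], so Henderson-Hasselbalch gives pH = pKa = -log(4.93e-10) = 9.31.

pH = pKa = 9.31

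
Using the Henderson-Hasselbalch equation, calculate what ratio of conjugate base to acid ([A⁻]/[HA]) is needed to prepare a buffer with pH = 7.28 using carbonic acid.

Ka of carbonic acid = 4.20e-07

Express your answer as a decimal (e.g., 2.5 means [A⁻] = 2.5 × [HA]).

pKa = -log(4.20e-07) = 6.3768. pH = pKa + log([A⁻]/[HA]), so log([A⁻]/[HA]) = pH − pKa = 7.28 − 6.3768 = 0.9032. [A⁻]/[HA] = 10^(0.9032) = 8.00

[A⁻]/[HA] = 8.00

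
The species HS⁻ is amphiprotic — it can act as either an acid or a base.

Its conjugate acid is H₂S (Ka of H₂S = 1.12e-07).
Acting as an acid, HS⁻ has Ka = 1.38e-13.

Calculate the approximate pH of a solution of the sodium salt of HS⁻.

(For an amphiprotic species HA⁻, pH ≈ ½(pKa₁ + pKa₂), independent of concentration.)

pKa₁ = -log(1.12e-07) = 6.95; pKa₂ = -log(1.38e-13) = 12.86. For an amphiprotic species, pH ≈ ½(pKa₁ + pKa₂) = ½(6.95 + 12.86) = 9.91.

pH = 9.91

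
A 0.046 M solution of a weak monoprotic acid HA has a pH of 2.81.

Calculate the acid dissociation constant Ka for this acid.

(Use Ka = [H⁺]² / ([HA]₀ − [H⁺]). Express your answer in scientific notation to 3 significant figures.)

[H⁺] = 10^(−pH) = 10^(−2.81) = 1.549e-03 M. For HA ⇌ H⁺ + A⁻, Ka = [H⁺][A⁻]/[HA] = [H⁺]² / ([HA]₀ − [H⁺]) = (1.549e-03)² / (0.046 − 1.549e-03) = 5.40e-05.

K_a = 5.40e-05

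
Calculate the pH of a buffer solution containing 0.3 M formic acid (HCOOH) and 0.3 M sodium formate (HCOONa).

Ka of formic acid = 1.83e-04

pKa = -log(1.83e-04) = 3.74. pH = pKa + log([A⁻]/[HA]) = 3.74 + log(0.3/0.3)

pH = 3.74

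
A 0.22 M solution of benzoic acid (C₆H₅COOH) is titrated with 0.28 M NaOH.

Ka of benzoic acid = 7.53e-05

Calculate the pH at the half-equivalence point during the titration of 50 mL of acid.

At half-equivalence [HA] = [A⁻], so Henderson-Hasselbalch gives pH = pKa = -log(7.53e-05) = 4.12.

pH = pKa = 4.12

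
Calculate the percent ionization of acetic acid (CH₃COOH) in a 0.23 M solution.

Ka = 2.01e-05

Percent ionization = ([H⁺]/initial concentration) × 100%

Using Ka equilibrium: x² + Ka×x - Ka×C = 0. Solving: [H⁺] = 2.1401e-03. Percent = (2.1401e-03/0.23) × 100

Percent ionization = 0.93%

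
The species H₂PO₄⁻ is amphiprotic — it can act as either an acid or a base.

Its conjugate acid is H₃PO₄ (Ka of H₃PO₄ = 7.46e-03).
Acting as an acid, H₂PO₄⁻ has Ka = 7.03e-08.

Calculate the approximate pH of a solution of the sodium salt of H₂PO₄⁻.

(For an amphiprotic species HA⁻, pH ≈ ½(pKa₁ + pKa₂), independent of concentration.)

pKa₁ = -log(7.46e-03) = 2.13; pKa₂ = -log(7.03e-08) = 7.15. For an amphiprotic species, pH ≈ ½(pKa₁ + pKa₂) = ½(2.13 + 7.15) = 4.64.

pH = 4.64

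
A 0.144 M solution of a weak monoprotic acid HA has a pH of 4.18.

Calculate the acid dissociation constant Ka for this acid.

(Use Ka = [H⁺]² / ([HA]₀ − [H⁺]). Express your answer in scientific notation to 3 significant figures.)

[H⁺] = 10^(−pH) = 10^(−4.18) = 6.607e-05 M. For HA ⇌ H⁺ + A⁻, Ka = [H⁺][A⁻]/[HA] = [H⁺]² / ([HA]₀ − [H⁺]) = (6.607e-05)² / (0.144 − 6.607e-05) = 3.03e-08.

K_a = 3.03e-08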